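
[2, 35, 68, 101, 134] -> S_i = 2 + 33*i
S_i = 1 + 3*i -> [1, 4, 7, 10, 13]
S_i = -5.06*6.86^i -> [-5.06, -34.71, -238.12, -1633.51, -11205.91]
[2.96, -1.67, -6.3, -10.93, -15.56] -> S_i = 2.96 + -4.63*i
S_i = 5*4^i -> [5, 20, 80, 320, 1280]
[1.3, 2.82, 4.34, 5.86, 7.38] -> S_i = 1.30 + 1.52*i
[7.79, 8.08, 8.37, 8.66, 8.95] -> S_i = 7.79 + 0.29*i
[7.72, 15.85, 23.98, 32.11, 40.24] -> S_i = 7.72 + 8.13*i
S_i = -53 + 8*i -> [-53, -45, -37, -29, -21]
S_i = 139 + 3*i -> [139, 142, 145, 148, 151]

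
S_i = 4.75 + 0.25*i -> [4.75, 5.0, 5.25, 5.5, 5.75]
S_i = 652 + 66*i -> [652, 718, 784, 850, 916]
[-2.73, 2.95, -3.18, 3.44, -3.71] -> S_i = -2.73*(-1.08)^i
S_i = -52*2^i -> [-52, -104, -208, -416, -832]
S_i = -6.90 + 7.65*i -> [-6.9, 0.75, 8.4, 16.05, 23.7]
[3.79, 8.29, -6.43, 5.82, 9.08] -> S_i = Random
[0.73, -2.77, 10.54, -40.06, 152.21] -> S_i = 0.73*(-3.80)^i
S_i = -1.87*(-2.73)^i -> [-1.87, 5.11, -13.94, 38.05, -103.87]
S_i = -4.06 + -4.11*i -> [-4.06, -8.17, -12.28, -16.39, -20.5]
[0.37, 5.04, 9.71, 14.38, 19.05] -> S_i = 0.37 + 4.67*i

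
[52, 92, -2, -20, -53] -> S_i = Random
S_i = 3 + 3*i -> [3, 6, 9, 12, 15]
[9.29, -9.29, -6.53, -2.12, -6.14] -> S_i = Random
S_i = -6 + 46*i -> [-6, 40, 86, 132, 178]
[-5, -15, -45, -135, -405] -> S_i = -5*3^i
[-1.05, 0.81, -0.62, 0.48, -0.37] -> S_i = -1.05*(-0.77)^i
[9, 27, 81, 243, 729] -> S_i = 9*3^i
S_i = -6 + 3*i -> [-6, -3, 0, 3, 6]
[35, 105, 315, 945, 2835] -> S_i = 35*3^i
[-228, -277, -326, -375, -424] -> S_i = -228 + -49*i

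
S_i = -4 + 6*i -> [-4, 2, 8, 14, 20]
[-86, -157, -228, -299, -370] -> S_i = -86 + -71*i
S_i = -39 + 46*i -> [-39, 7, 53, 99, 145]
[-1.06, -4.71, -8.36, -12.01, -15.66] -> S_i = -1.06 + -3.65*i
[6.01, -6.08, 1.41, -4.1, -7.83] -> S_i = Random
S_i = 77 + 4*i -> [77, 81, 85, 89, 93]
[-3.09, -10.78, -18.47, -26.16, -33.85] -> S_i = -3.09 + -7.69*i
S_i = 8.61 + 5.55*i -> [8.61, 14.16, 19.71, 25.26, 30.81]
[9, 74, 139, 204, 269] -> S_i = 9 + 65*i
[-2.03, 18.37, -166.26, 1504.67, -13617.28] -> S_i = -2.03*(-9.05)^i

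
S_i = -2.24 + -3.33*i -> [-2.24, -5.57, -8.9, -12.23, -15.56]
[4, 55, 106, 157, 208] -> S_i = 4 + 51*i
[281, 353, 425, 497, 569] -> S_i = 281 + 72*i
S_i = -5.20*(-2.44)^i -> [-5.2, 12.69, -30.96, 75.54, -184.32]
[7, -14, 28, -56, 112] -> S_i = 7*-2^i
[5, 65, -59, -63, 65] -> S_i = Random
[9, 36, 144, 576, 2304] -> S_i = 9*4^i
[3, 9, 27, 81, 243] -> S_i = 3*3^i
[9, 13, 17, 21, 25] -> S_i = 9 + 4*i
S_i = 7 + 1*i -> [7, 8, 9, 10, 11]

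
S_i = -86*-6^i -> [-86, 516, -3096, 18576, -111456]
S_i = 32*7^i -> [32, 224, 1568, 10976, 76832]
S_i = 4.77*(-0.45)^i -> [4.77, -2.15, 0.97, -0.43, 0.2]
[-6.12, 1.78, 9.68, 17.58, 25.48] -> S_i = -6.12 + 7.90*i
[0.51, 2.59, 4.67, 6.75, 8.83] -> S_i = 0.51 + 2.08*i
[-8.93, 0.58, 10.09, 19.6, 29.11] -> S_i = -8.93 + 9.51*i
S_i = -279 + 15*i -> [-279, -264, -249, -234, -219]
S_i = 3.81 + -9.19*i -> [3.81, -5.38, -14.57, -23.76, -32.95]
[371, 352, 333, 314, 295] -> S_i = 371 + -19*i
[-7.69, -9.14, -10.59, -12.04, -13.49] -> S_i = -7.69 + -1.45*i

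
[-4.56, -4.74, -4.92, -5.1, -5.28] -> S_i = -4.56 + -0.18*i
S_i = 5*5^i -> [5, 25, 125, 625, 3125]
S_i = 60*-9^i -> [60, -540, 4860, -43740, 393660]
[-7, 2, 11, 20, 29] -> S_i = -7 + 9*i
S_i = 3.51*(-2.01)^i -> [3.51, -7.06, 14.18, -28.5, 57.29]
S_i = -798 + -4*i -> [-798, -802, -806, -810, -814]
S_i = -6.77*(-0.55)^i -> [-6.77, 3.72, -2.05, 1.13, -0.62]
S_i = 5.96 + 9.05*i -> [5.96, 15.01, 24.06, 33.11, 42.16]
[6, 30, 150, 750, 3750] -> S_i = 6*5^i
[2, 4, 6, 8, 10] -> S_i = 2 + 2*i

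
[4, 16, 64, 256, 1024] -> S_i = 4*4^i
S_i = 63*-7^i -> [63, -441, 3087, -21609, 151263]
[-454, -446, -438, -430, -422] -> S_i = -454 + 8*i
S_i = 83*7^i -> [83, 581, 4067, 28469, 199283]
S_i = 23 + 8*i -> [23, 31, 39, 47, 55]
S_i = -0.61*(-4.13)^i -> [-0.61, 2.52, -10.4, 42.97, -177.47]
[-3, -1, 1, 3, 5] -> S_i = -3 + 2*i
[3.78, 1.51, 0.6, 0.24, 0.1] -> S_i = 3.78*0.40^i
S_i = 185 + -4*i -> [185, 181, 177, 173, 169]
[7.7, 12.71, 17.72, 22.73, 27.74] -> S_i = 7.70 + 5.01*i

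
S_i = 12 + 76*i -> [12, 88, 164, 240, 316]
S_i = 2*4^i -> [2, 8, 32, 128, 512]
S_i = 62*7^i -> [62, 434, 3038, 21266, 148862]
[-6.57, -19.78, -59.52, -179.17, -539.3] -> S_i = -6.57*3.01^i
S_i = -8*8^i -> [-8, -64, -512, -4096, -32768]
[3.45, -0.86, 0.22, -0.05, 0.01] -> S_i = 3.45*(-0.25)^i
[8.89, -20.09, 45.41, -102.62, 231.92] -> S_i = 8.89*(-2.26)^i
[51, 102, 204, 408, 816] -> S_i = 51*2^i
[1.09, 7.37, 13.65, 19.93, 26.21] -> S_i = 1.09 + 6.28*i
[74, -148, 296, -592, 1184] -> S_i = 74*-2^i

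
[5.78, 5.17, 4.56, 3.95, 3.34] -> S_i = 5.78 + -0.61*i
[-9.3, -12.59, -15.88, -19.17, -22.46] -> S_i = -9.30 + -3.29*i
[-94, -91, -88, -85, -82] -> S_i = -94 + 3*i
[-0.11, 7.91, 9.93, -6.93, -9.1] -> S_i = Random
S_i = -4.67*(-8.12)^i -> [-4.67, 37.92, -307.91, 2500.26, -20302.1]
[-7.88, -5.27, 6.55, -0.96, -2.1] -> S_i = Random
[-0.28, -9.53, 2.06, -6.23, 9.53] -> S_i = Random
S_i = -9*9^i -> [-9, -81, -729, -6561, -59049]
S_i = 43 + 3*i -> [43, 46, 49, 52, 55]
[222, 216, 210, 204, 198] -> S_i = 222 + -6*i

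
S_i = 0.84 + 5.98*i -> [0.84, 6.82, 12.8, 18.78, 24.76]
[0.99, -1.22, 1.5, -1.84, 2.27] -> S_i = 0.99*(-1.23)^i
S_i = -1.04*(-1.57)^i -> [-1.04, 1.63, -2.56, 4.02, -6.32]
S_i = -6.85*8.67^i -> [-6.85, -59.39, -514.91, -4464.24, -38704.99]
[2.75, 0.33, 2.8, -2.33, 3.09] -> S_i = Random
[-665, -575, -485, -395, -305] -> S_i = -665 + 90*i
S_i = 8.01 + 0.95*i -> [8.01, 8.96, 9.91, 10.86, 11.81]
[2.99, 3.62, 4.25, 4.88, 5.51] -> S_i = 2.99 + 0.63*i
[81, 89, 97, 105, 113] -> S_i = 81 + 8*i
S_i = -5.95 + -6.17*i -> [-5.95, -12.12, -18.29, -24.46, -30.63]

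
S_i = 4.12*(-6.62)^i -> [4.12, -27.27, 180.56, -1195.28, 7912.78]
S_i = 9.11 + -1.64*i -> [9.11, 7.47, 5.83, 4.19, 2.55]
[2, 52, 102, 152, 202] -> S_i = 2 + 50*i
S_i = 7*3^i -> [7, 21, 63, 189, 567]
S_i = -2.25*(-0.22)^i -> [-2.25, 0.5, -0.11, 0.02, -0.01]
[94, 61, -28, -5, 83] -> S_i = Random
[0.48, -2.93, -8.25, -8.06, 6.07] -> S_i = Random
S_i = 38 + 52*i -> [38, 90, 142, 194, 246]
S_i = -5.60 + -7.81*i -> [-5.6, -13.41, -21.22, -29.03, -36.84]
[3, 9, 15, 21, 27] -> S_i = 3 + 6*i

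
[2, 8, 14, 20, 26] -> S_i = 2 + 6*i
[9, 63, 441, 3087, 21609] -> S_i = 9*7^i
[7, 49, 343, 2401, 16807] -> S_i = 7*7^i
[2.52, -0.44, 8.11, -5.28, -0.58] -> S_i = Random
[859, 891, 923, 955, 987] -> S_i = 859 + 32*i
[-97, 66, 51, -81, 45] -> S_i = Random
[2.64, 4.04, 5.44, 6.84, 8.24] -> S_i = 2.64 + 1.40*i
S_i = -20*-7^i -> [-20, 140, -980, 6860, -48020]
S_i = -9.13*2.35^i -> [-9.13, -21.46, -50.42, -118.49, -278.45]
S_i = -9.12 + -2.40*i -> [-9.12, -11.52, -13.92, -16.32, -18.72]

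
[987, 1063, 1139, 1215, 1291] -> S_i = 987 + 76*i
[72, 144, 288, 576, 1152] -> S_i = 72*2^i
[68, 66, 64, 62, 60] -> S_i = 68 + -2*i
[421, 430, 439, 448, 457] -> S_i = 421 + 9*i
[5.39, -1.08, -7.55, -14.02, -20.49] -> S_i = 5.39 + -6.47*i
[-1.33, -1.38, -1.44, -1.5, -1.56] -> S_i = -1.33*1.04^i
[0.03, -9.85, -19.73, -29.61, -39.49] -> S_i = 0.03 + -9.88*i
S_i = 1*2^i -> [1, 2, 4, 8, 16]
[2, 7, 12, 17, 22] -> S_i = 2 + 5*i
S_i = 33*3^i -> [33, 99, 297, 891, 2673]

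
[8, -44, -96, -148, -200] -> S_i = 8 + -52*i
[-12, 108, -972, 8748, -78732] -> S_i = -12*-9^i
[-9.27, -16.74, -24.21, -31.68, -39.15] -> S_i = -9.27 + -7.47*i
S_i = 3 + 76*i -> [3, 79, 155, 231, 307]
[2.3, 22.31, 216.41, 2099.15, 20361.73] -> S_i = 2.30*9.70^i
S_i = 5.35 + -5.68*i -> [5.35, -0.33, -6.01, -11.69, -17.37]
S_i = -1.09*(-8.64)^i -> [-1.09, 9.42, -81.37, 703.02, -6074.09]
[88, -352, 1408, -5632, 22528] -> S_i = 88*-4^i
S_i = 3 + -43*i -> [3, -40, -83, -126, -169]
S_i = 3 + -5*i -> [3, -2, -7, -12, -17]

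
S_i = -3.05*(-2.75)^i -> [-3.05, 8.39, -23.07, 63.43, -174.43]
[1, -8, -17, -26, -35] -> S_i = 1 + -9*i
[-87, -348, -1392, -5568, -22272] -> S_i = -87*4^i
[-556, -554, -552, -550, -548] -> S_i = -556 + 2*i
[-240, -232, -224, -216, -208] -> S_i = -240 + 8*i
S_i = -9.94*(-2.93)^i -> [-9.94, 29.12, -85.33, 250.03, -732.58]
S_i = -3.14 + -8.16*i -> [-3.14, -11.3, -19.46, -27.62, -35.78]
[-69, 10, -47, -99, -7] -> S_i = Random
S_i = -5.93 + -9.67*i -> [-5.93, -15.6, -25.27, -34.94, -44.61]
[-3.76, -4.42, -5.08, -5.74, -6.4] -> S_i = -3.76 + -0.66*i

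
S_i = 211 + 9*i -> [211, 220, 229, 238, 247]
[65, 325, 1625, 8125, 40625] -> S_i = 65*5^i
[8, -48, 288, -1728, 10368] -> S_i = 8*-6^i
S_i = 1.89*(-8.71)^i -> [1.89, -16.46, 143.38, -1248.87, 10877.63]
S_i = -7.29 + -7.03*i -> [-7.29, -14.32, -21.35, -28.38, -35.41]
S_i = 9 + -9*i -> [9, 0, -9, -18, -27]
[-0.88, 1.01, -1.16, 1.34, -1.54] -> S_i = -0.88*(-1.15)^i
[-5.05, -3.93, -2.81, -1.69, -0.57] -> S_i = -5.05 + 1.12*i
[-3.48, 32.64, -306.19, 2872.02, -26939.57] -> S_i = -3.48*(-9.38)^i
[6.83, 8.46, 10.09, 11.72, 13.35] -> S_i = 6.83 + 1.63*i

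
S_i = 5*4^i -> [5, 20, 80, 320, 1280]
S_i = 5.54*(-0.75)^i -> [5.54, -4.16, 3.12, -2.34, 1.75]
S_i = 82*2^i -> [82, 164, 328, 656, 1312]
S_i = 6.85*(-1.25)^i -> [6.85, -8.56, 10.7, -13.38, 16.72]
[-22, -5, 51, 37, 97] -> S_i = Random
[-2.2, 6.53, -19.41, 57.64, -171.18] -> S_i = -2.20*(-2.97)^i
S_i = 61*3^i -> [61, 183, 549, 1647, 4941]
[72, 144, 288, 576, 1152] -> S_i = 72*2^i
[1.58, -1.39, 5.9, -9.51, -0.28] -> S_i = Random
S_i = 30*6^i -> [30, 180, 1080, 6480, 38880]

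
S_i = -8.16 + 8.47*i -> [-8.16, 0.31, 8.78, 17.25, 25.72]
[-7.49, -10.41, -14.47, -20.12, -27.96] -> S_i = -7.49*1.39^i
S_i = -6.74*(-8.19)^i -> [-6.74, 55.2, -452.09, 3702.64, -30324.63]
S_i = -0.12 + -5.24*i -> [-0.12, -5.36, -10.6, -15.84, -21.08]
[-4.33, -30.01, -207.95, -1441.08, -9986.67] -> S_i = -4.33*6.93^i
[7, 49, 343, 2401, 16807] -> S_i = 7*7^i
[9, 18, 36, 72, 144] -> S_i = 9*2^i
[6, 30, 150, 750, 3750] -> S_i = 6*5^i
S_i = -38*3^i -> [-38, -114, -342, -1026, -3078]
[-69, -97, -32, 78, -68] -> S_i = Random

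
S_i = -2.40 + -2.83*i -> [-2.4, -5.23, -8.06, -10.89, -13.72]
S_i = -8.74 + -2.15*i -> [-8.74, -10.89, -13.04, -15.19, -17.34]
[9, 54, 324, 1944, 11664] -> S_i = 9*6^i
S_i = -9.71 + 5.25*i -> [-9.71, -4.46, 0.79, 6.04, 11.29]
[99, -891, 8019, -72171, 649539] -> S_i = 99*-9^i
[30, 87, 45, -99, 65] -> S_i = Random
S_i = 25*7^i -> [25, 175, 1225, 8575, 60025]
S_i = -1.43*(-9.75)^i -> [-1.43, 13.94, -135.94, 1325.41, -12922.74]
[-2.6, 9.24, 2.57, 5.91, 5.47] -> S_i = Random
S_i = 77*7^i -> [77, 539, 3773, 26411, 184877]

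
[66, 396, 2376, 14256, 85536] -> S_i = 66*6^i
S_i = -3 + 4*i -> [-3, 1, 5, 9, 13]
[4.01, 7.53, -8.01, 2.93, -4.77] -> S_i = Random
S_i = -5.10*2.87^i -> [-5.1, -14.64, -42.01, -120.56, -346.02]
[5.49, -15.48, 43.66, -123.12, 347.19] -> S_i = 5.49*(-2.82)^i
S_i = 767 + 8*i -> [767, 775, 783, 791, 799]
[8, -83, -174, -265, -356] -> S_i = 8 + -91*i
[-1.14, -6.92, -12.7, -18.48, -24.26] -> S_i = -1.14 + -5.78*i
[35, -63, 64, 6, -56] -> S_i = Random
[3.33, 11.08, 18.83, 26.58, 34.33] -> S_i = 3.33 + 7.75*i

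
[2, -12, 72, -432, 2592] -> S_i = 2*-6^i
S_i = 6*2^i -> [6, 12, 24, 48, 96]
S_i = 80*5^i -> [80, 400, 2000, 10000, 50000]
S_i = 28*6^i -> [28, 168, 1008, 6048, 36288]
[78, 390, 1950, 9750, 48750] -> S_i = 78*5^i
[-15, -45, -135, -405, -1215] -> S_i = -15*3^i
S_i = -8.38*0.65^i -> [-8.38, -5.45, -3.54, -2.3, -1.5]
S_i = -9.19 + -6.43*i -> [-9.19, -15.62, -22.05, -28.48, -34.91]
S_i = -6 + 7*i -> [-6, 1, 8, 15, 22]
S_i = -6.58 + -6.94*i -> [-6.58, -13.52, -20.46, -27.4, -34.34]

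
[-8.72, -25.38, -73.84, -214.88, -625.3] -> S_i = -8.72*2.91^i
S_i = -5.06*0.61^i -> [-5.06, -3.09, -1.88, -1.15, -0.7]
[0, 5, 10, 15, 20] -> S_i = 0 + 5*i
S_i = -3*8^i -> [-3, -24, -192, -1536, -12288]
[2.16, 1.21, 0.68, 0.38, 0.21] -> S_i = 2.16*0.56^i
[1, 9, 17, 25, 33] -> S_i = 1 + 8*i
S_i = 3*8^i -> [3, 24, 192, 1536, 12288]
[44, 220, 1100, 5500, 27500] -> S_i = 44*5^i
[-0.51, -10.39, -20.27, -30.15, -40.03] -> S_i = -0.51 + -9.88*i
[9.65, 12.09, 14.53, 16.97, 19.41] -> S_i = 9.65 + 2.44*i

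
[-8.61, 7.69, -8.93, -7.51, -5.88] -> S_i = Random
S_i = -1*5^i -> [-1, -5, -25, -125, -625]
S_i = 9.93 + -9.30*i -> [9.93, 0.63, -8.67, -17.97, -27.27]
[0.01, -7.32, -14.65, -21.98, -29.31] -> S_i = 0.01 + -7.33*i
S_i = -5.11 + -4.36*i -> [-5.11, -9.47, -13.83, -18.19, -22.55]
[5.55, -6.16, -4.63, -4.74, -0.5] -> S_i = Random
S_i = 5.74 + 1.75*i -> [5.74, 7.49, 9.24, 10.99, 12.74]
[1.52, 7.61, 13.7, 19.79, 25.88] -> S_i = 1.52 + 6.09*i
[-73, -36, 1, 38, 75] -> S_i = -73 + 37*i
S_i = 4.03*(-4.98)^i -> [4.03, -20.07, 99.95, -497.73, 2478.69]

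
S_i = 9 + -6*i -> [9, 3, -3, -9, -15]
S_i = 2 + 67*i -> [2, 69, 136, 203, 270]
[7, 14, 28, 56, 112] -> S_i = 7*2^i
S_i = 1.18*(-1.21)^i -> [1.18, -1.43, 1.73, -2.09, 2.53]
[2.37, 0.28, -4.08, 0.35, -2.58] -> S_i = Random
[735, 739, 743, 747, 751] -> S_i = 735 + 4*i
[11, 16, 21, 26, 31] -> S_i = 11 + 5*i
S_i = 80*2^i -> [80, 160, 320, 640, 1280]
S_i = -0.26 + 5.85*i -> [-0.26, 5.59, 11.44, 17.29, 23.14]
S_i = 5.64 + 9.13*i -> [5.64, 14.77, 23.9, 33.03, 42.16]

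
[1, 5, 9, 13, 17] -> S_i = 1 + 4*i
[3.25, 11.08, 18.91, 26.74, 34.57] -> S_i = 3.25 + 7.83*i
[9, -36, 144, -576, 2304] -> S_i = 9*-4^i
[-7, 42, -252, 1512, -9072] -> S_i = -7*-6^i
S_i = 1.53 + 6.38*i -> [1.53, 7.91, 14.29, 20.67, 27.05]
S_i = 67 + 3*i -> [67, 70, 73, 76, 79]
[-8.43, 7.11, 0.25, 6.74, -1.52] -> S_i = Random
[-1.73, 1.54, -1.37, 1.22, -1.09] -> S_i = -1.73*(-0.89)^i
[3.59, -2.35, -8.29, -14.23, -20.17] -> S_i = 3.59 + -5.94*i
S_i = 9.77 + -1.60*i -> [9.77, 8.17, 6.57, 4.97, 3.37]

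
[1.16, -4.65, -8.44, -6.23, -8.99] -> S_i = Random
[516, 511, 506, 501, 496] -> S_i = 516 + -5*i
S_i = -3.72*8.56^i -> [-3.72, -31.84, -272.58, -2333.27, -19972.76]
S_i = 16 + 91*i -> [16, 107, 198, 289, 380]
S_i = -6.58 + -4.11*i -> [-6.58, -10.69, -14.8, -18.91, -23.02]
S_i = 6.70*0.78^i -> [6.7, 5.23, 4.08, 3.18, 2.48]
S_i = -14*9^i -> [-14, -126, -1134, -10206, -91854]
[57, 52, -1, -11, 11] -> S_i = Random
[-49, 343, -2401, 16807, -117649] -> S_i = -49*-7^i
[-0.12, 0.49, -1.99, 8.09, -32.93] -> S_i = -0.12*(-4.07)^i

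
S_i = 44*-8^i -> [44, -352, 2816, -22528, 180224]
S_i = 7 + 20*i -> [7, 27, 47, 67, 87]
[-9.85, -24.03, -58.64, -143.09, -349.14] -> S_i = -9.85*2.44^i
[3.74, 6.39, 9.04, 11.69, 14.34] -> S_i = 3.74 + 2.65*i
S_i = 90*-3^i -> [90, -270, 810, -2430, 7290]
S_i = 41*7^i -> [41, 287, 2009, 14063, 98441]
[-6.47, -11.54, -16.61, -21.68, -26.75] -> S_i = -6.47 + -5.07*i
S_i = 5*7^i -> [5, 35, 245, 1715, 12005]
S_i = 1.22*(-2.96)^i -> [1.22, -3.61, 10.69, -31.64, 93.65]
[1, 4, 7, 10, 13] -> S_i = 1 + 3*i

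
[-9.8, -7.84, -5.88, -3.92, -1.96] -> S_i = -9.80 + 1.96*i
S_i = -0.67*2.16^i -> [-0.67, -1.45, -3.13, -6.75, -14.58]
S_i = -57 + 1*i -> [-57, -56, -55, -54, -53]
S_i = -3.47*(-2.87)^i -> [-3.47, 9.96, -28.58, 82.03, -235.43]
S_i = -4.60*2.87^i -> [-4.6, -13.2, -37.89, -108.74, -312.09]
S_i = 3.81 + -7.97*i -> [3.81, -4.16, -12.13, -20.1, -28.07]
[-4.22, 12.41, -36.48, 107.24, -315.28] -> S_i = -4.22*(-2.94)^i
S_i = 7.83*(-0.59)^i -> [7.83, -4.62, 2.73, -1.61, 0.95]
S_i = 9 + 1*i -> [9, 10, 11, 12, 13]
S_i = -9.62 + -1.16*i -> [-9.62, -10.78, -11.94, -13.1, -14.26]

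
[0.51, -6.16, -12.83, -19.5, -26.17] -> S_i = 0.51 + -6.67*i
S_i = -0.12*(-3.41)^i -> [-0.12, 0.41, -1.4, 4.76, -16.23]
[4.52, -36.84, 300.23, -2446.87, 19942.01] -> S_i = 4.52*(-8.15)^i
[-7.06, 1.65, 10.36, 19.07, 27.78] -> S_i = -7.06 + 8.71*i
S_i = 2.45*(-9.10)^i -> [2.45, -22.3, 202.88, -1846.25, 16800.87]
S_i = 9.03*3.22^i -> [9.03, 29.08, 93.63, 301.48, 970.76]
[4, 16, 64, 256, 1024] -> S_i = 4*4^i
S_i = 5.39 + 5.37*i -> [5.39, 10.76, 16.13, 21.5, 26.87]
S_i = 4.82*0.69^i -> [4.82, 3.33, 2.29, 1.58, 1.09]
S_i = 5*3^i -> [5, 15, 45, 135, 405]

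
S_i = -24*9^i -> [-24, -216, -1944, -17496, -157464]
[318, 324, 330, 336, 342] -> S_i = 318 + 6*i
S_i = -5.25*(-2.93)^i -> [-5.25, 15.38, -45.07, 132.06, -386.93]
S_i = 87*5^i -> [87, 435, 2175, 10875, 54375]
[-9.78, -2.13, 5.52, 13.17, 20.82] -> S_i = -9.78 + 7.65*i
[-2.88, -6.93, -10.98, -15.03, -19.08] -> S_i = -2.88 + -4.05*i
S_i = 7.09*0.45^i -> [7.09, 3.19, 1.44, 0.65, 0.29]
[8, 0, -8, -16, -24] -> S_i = 8 + -8*i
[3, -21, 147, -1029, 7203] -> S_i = 3*-7^i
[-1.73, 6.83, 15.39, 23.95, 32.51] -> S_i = -1.73 + 8.56*i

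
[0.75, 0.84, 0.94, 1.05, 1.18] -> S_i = 0.75*1.12^i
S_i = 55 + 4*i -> [55, 59, 63, 67, 71]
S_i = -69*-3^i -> [-69, 207, -621, 1863, -5589]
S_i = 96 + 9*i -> [96, 105, 114, 123, 132]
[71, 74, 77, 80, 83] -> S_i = 71 + 3*i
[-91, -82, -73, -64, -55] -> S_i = -91 + 9*i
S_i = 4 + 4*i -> [4, 8, 12, 16, 20]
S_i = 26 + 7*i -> [26, 33, 40, 47, 54]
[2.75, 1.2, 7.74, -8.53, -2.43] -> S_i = Random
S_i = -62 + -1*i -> [-62, -63, -64, -65, -66]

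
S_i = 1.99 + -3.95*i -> [1.99, -1.96, -5.91, -9.86, -13.81]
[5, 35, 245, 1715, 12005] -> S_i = 5*7^i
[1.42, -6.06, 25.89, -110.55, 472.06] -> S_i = 1.42*(-4.27)^i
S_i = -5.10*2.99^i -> [-5.1, -15.25, -45.59, -136.33, -407.62]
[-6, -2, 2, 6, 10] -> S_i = -6 + 4*i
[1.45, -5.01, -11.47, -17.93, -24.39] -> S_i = 1.45 + -6.46*i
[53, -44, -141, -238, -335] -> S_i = 53 + -97*i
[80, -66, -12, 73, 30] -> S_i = Random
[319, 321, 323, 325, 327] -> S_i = 319 + 2*i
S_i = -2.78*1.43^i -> [-2.78, -3.98, -5.68, -8.13, -11.62]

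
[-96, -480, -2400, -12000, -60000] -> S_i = -96*5^i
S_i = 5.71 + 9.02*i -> [5.71, 14.73, 23.75, 32.77, 41.79]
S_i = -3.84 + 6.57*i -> [-3.84, 2.73, 9.3, 15.87, 22.44]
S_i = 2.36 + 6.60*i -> [2.36, 8.96, 15.56, 22.16, 28.76]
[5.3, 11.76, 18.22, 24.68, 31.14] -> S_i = 5.30 + 6.46*i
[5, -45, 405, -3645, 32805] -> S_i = 5*-9^i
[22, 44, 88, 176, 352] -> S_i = 22*2^i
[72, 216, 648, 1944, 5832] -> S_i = 72*3^i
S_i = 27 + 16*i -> [27, 43, 59, 75, 91]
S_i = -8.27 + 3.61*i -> [-8.27, -4.66, -1.05, 2.56, 6.17]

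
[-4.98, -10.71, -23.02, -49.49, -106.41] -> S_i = -4.98*2.15^i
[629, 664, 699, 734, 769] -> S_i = 629 + 35*i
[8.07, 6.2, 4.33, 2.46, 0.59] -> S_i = 8.07 + -1.87*i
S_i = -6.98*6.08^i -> [-6.98, -42.44, -258.03, -1568.79, -9538.27]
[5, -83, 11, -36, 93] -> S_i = Random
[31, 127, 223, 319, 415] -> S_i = 31 + 96*i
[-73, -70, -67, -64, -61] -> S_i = -73 + 3*i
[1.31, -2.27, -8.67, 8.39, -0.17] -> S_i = Random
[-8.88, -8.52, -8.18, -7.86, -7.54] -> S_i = -8.88*0.96^i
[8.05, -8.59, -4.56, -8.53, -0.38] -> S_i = Random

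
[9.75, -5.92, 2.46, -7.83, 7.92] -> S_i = Random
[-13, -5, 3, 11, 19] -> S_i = -13 + 8*i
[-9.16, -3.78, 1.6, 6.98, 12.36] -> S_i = -9.16 + 5.38*i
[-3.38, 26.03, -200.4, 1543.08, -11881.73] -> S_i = -3.38*(-7.70)^i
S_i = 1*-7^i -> [1, -7, 49, -343, 2401]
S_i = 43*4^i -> [43, 172, 688, 2752, 11008]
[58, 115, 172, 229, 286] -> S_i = 58 + 57*i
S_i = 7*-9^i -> [7, -63, 567, -5103, 45927]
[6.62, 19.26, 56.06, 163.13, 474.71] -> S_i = 6.62*2.91^i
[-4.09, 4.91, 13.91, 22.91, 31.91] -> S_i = -4.09 + 9.00*i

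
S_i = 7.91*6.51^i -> [7.91, 51.49, 335.23, 2182.33, 14206.94]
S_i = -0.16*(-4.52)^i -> [-0.16, 0.72, -3.27, 14.78, -66.78]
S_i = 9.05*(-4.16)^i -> [9.05, -37.65, 156.62, -651.52, 2710.33]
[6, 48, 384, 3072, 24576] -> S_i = 6*8^i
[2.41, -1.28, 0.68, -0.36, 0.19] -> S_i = 2.41*(-0.53)^i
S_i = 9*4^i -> [9, 36, 144, 576, 2304]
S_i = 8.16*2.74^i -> [8.16, 22.36, 61.26, 167.86, 459.93]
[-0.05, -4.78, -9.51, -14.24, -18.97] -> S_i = -0.05 + -4.73*i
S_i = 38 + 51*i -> [38, 89, 140, 191, 242]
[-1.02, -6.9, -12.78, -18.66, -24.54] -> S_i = -1.02 + -5.88*i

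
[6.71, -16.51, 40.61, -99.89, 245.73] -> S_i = 6.71*(-2.46)^i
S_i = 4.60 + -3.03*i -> [4.6, 1.57, -1.46, -4.49, -7.52]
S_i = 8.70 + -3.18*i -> [8.7, 5.52, 2.34, -0.84, -4.02]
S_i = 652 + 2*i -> [652, 654, 656, 658, 660]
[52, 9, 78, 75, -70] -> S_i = Random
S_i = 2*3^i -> [2, 6, 18, 54, 162]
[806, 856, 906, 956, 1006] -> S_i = 806 + 50*i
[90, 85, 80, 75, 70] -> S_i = 90 + -5*i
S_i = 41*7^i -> [41, 287, 2009, 14063, 98441]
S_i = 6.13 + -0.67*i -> [6.13, 5.46, 4.79, 4.12, 3.45]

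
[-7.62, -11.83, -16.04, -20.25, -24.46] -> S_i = -7.62 + -4.21*i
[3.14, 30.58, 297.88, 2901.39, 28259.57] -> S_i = 3.14*9.74^i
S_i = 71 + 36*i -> [71, 107, 143, 179, 215]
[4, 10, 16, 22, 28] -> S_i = 4 + 6*i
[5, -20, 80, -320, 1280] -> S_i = 5*-4^i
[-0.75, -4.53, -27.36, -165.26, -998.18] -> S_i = -0.75*6.04^i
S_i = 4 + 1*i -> [4, 5, 6, 7, 8]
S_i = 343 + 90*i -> [343, 433, 523, 613, 703]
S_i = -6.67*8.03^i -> [-6.67, -53.56, -430.09, -3453.6, -27732.44]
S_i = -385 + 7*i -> [-385, -378, -371, -364, -357]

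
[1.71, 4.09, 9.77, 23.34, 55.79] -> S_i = 1.71*2.39^i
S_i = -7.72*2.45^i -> [-7.72, -18.91, -46.34, -113.53, -278.15]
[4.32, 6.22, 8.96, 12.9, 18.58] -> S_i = 4.32*1.44^i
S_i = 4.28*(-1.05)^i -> [4.28, -4.49, 4.72, -4.95, 5.2]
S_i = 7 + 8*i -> [7, 15, 23, 31, 39]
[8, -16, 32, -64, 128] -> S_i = 8*-2^i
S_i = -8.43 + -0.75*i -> [-8.43, -9.18, -9.93, -10.68, -11.43]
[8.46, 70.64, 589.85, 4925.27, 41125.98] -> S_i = 8.46*8.35^i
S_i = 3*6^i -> [3, 18, 108, 648, 3888]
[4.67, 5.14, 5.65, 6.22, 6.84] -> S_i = 4.67*1.10^i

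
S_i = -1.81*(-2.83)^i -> [-1.81, 5.12, -14.5, 41.02, -116.1]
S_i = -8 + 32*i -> [-8, 24, 56, 88, 120]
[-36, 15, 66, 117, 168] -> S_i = -36 + 51*i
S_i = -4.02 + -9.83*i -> [-4.02, -13.85, -23.68, -33.51, -43.34]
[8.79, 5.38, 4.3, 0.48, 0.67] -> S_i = Random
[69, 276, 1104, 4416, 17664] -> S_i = 69*4^i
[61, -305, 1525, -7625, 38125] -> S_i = 61*-5^i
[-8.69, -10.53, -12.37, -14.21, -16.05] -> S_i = -8.69 + -1.84*i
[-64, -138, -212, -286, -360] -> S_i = -64 + -74*i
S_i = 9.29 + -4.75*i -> [9.29, 4.54, -0.21, -4.96, -9.71]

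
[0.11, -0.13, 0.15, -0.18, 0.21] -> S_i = 0.11*(-1.18)^i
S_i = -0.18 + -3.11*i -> [-0.18, -3.29, -6.4, -9.51, -12.62]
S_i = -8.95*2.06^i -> [-8.95, -18.44, -37.98, -78.24, -161.17]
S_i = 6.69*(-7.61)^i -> [6.69, -50.91, 387.43, -2948.36, 22437.0]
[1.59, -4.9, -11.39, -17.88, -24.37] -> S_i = 1.59 + -6.49*i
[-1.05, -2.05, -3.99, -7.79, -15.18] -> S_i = -1.05*1.95^i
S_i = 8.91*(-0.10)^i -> [8.91, -0.89, 0.09, -0.01, 0.0]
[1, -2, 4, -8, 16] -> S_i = 1*-2^i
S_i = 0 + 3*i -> [0, 3, 6, 9, 12]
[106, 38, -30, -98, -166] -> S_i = 106 + -68*i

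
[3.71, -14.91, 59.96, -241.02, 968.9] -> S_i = 3.71*(-4.02)^i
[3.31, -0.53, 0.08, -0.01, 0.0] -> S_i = 3.31*(-0.16)^i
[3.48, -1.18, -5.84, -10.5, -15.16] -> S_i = 3.48 + -4.66*i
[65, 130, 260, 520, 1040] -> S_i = 65*2^i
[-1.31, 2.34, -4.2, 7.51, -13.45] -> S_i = -1.31*(-1.79)^i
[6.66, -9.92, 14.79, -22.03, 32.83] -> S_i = 6.66*(-1.49)^i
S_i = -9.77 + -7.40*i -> [-9.77, -17.17, -24.57, -31.97, -39.37]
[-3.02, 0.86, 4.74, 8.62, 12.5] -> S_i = -3.02 + 3.88*i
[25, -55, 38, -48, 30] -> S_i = Random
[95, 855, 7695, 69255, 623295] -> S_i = 95*9^i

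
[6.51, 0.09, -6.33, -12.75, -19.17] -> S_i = 6.51 + -6.42*i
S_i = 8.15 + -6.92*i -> [8.15, 1.23, -5.69, -12.61, -19.53]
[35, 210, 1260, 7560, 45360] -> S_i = 35*6^i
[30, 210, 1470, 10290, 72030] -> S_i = 30*7^i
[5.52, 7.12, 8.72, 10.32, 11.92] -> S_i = 5.52 + 1.60*i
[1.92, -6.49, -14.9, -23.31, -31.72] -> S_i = 1.92 + -8.41*i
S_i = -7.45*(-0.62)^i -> [-7.45, 4.62, -2.86, 1.78, -1.1]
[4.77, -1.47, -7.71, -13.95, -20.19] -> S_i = 4.77 + -6.24*i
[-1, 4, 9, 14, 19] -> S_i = -1 + 5*i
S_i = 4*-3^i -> [4, -12, 36, -108, 324]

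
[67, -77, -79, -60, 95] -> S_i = Random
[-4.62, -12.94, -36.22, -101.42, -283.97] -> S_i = -4.62*2.80^i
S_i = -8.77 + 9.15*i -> [-8.77, 0.38, 9.53, 18.68, 27.83]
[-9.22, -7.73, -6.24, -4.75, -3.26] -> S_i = -9.22 + 1.49*i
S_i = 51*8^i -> [51, 408, 3264, 26112, 208896]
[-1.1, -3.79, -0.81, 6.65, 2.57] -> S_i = Random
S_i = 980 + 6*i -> [980, 986, 992, 998, 1004]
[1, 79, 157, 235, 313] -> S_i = 1 + 78*i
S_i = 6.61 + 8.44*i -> [6.61, 15.05, 23.49, 31.93, 40.37]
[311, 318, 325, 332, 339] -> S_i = 311 + 7*i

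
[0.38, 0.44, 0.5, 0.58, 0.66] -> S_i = 0.38*1.15^i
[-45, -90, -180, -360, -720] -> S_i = -45*2^i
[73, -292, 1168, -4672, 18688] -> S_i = 73*-4^i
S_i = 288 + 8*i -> [288, 296, 304, 312, 320]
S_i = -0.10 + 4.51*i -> [-0.1, 4.41, 8.92, 13.43, 17.94]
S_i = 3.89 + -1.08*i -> [3.89, 2.81, 1.73, 0.65, -0.43]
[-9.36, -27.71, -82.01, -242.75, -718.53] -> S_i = -9.36*2.96^i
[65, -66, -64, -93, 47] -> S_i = Random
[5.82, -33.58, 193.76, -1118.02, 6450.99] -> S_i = 5.82*(-5.77)^i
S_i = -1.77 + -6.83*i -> [-1.77, -8.6, -15.43, -22.26, -29.09]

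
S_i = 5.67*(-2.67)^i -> [5.67, -15.14, 40.42, -107.92, 288.16]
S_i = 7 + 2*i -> [7, 9, 11, 13, 15]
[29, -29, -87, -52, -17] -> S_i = Random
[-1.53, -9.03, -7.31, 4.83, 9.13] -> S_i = Random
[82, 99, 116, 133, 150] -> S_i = 82 + 17*i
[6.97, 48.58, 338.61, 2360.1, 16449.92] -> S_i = 6.97*6.97^i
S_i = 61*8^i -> [61, 488, 3904, 31232, 249856]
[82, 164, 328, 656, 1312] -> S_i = 82*2^i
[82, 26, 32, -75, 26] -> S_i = Random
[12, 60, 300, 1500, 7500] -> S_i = 12*5^i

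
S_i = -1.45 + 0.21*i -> [-1.45, -1.24, -1.03, -0.82, -0.61]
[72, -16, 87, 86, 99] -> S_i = Random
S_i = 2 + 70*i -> [2, 72, 142, 212, 282]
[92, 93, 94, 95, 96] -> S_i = 92 + 1*i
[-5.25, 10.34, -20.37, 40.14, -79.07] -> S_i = -5.25*(-1.97)^i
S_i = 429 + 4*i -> [429, 433, 437, 441, 445]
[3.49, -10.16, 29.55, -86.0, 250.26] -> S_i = 3.49*(-2.91)^i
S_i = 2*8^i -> [2, 16, 128, 1024, 8192]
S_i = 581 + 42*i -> [581, 623, 665, 707, 749]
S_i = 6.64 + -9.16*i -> [6.64, -2.52, -11.68, -20.84, -30.0]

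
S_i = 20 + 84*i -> [20, 104, 188, 272, 356]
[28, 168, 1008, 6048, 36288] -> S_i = 28*6^i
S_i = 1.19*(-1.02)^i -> [1.19, -1.21, 1.24, -1.26, 1.29]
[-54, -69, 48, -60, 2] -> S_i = Random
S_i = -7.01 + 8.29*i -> [-7.01, 1.28, 9.57, 17.86, 26.15]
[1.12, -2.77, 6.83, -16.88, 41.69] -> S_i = 1.12*(-2.47)^i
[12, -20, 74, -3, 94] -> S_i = Random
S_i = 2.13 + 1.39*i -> [2.13, 3.52, 4.91, 6.3, 7.69]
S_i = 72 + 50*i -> [72, 122, 172, 222, 272]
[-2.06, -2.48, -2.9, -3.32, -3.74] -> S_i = -2.06 + -0.42*i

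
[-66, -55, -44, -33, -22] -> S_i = -66 + 11*i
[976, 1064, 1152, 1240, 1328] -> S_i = 976 + 88*i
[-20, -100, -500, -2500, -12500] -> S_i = -20*5^i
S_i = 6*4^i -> [6, 24, 96, 384, 1536]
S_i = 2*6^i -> [2, 12, 72, 432, 2592]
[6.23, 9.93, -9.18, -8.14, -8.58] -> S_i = Random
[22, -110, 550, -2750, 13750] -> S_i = 22*-5^i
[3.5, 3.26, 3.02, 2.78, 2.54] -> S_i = 3.50 + -0.24*i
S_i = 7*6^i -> [7, 42, 252, 1512, 9072]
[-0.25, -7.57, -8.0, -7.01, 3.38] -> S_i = Random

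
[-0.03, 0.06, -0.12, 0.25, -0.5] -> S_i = -0.03*(-2.02)^i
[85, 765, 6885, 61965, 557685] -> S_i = 85*9^i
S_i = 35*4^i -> [35, 140, 560, 2240, 8960]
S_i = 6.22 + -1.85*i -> [6.22, 4.37, 2.52, 0.67, -1.18]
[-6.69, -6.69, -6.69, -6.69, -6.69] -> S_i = -6.69*1.00^i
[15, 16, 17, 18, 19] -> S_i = 15 + 1*i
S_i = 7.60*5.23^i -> [7.6, 39.75, 207.88, 1087.22, 5686.18]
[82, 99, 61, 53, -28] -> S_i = Random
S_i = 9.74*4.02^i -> [9.74, 39.15, 157.4, 632.76, 2543.68]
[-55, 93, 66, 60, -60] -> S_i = Random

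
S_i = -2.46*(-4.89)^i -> [-2.46, 12.03, -58.82, 287.65, -1406.6]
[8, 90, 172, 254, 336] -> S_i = 8 + 82*i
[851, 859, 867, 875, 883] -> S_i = 851 + 8*i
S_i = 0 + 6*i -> [0, 6, 12, 18, 24]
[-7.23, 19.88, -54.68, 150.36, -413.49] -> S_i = -7.23*(-2.75)^i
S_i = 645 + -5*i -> [645, 640, 635, 630, 625]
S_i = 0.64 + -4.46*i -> [0.64, -3.82, -8.28, -12.74, -17.2]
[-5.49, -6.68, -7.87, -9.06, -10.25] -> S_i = -5.49 + -1.19*i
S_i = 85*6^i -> [85, 510, 3060, 18360, 110160]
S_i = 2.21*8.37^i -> [2.21, 18.5, 154.83, 1295.89, 10846.61]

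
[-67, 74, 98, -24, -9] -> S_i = Random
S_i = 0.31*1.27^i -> [0.31, 0.39, 0.5, 0.63, 0.81]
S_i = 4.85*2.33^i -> [4.85, 11.3, 26.33, 61.35, 142.94]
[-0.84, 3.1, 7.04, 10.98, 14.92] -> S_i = -0.84 + 3.94*i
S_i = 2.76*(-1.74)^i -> [2.76, -4.8, 8.36, -14.54, 25.3]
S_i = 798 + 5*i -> [798, 803, 808, 813, 818]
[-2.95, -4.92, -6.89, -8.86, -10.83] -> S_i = -2.95 + -1.97*i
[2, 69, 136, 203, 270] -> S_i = 2 + 67*i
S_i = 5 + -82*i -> [5, -77, -159, -241, -323]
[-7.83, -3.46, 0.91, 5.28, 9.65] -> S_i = -7.83 + 4.37*i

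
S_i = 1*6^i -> [1, 6, 36, 216, 1296]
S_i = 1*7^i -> [1, 7, 49, 343, 2401]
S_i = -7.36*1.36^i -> [-7.36, -10.01, -13.61, -18.51, -25.18]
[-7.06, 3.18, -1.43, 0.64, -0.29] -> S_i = -7.06*(-0.45)^i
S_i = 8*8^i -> [8, 64, 512, 4096, 32768]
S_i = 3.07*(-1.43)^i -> [3.07, -4.39, 6.28, -8.98, 12.84]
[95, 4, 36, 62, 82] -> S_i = Random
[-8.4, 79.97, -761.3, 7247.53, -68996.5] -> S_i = -8.40*(-9.52)^i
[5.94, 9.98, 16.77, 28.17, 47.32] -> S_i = 5.94*1.68^i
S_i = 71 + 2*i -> [71, 73, 75, 77, 79]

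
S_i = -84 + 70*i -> [-84, -14, 56, 126, 196]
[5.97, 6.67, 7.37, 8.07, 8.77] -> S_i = 5.97 + 0.70*i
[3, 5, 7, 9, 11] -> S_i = 3 + 2*i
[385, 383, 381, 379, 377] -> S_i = 385 + -2*i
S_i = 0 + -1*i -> [0, -1, -2, -3, -4]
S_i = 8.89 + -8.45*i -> [8.89, 0.44, -8.01, -16.46, -24.91]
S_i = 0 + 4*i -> [0, 4, 8, 12, 16]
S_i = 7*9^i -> [7, 63, 567, 5103, 45927]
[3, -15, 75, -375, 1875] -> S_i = 3*-5^i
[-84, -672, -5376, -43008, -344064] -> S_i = -84*8^i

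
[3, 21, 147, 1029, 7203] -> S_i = 3*7^i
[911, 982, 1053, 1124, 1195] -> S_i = 911 + 71*i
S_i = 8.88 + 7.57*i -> [8.88, 16.45, 24.02, 31.59, 39.16]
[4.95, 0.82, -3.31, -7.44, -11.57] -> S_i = 4.95 + -4.13*i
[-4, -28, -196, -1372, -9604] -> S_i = -4*7^i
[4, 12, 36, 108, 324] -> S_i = 4*3^i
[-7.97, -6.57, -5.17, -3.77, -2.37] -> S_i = -7.97 + 1.40*i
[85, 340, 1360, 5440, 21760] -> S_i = 85*4^i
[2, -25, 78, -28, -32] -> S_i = Random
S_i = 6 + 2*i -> [6, 8, 10, 12, 14]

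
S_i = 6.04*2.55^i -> [6.04, 15.4, 39.28, 100.15, 255.39]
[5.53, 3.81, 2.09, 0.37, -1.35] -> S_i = 5.53 + -1.72*i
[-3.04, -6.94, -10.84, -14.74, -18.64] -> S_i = -3.04 + -3.90*i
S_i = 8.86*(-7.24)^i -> [8.86, -64.15, 464.42, -3362.4, 24343.78]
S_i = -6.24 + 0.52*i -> [-6.24, -5.72, -5.2, -4.68, -4.16]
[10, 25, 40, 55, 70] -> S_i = 10 + 15*i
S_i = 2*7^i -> [2, 14, 98, 686, 4802]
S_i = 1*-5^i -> [1, -5, 25, -125, 625]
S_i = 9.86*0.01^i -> [9.86, 0.1, 0.0, 0.0, 0.0]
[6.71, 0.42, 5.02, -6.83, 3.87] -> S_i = Random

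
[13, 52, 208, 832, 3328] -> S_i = 13*4^i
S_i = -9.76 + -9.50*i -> [-9.76, -19.26, -28.76, -38.26, -47.76]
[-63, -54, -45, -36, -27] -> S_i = -63 + 9*i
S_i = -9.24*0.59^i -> [-9.24, -5.45, -3.22, -1.9, -1.12]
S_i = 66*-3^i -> [66, -198, 594, -1782, 5346]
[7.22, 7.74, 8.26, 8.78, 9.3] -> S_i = 7.22 + 0.52*i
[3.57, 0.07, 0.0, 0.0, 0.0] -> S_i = 3.57*0.02^i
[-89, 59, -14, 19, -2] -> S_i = Random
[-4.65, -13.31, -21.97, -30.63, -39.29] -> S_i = -4.65 + -8.66*i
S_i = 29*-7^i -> [29, -203, 1421, -9947, 69629]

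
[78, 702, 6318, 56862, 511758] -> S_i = 78*9^i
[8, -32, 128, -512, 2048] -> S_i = 8*-4^i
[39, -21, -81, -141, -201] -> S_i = 39 + -60*i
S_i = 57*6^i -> [57, 342, 2052, 12312, 73872]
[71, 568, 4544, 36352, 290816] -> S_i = 71*8^i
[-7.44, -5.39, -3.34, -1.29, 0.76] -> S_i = -7.44 + 2.05*i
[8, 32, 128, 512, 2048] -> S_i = 8*4^i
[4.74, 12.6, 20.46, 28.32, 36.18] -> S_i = 4.74 + 7.86*i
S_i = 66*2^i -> [66, 132, 264, 528, 1056]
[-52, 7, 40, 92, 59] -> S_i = Random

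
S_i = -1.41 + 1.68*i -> [-1.41, 0.27, 1.95, 3.63, 5.31]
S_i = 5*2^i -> [5, 10, 20, 40, 80]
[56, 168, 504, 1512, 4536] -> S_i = 56*3^i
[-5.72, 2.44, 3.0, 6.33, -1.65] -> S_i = Random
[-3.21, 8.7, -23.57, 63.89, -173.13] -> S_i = -3.21*(-2.71)^i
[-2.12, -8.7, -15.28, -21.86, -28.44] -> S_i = -2.12 + -6.58*i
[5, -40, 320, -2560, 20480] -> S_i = 5*-8^i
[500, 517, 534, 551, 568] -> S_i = 500 + 17*i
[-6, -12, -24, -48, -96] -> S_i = -6*2^i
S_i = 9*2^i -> [9, 18, 36, 72, 144]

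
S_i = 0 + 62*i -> [0, 62, 124, 186, 248]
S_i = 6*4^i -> [6, 24, 96, 384, 1536]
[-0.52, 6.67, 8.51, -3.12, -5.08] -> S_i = Random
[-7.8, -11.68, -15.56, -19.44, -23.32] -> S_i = -7.80 + -3.88*i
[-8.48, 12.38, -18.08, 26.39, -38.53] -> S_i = -8.48*(-1.46)^i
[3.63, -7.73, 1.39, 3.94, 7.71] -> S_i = Random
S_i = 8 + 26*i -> [8, 34, 60, 86, 112]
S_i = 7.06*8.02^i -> [7.06, 56.62, 454.1, 3641.9, 29208.02]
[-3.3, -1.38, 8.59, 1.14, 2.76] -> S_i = Random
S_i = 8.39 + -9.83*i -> [8.39, -1.44, -11.27, -21.1, -30.93]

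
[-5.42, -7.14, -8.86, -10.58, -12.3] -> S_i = -5.42 + -1.72*i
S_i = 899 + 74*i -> [899, 973, 1047, 1121, 1195]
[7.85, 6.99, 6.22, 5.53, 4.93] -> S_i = 7.85*0.89^i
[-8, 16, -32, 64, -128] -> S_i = -8*-2^i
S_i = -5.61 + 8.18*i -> [-5.61, 2.57, 10.75, 18.93, 27.11]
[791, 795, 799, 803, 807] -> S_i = 791 + 4*i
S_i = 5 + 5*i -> [5, 10, 15, 20, 25]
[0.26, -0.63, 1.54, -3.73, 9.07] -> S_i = 0.26*(-2.43)^i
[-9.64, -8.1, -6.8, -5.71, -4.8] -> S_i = -9.64*0.84^i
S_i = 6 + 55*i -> [6, 61, 116, 171, 226]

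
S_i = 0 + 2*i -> [0, 2, 4, 6, 8]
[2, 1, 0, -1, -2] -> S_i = 2 + -1*i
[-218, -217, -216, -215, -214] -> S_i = -218 + 1*i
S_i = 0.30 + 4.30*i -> [0.3, 4.6, 8.9, 13.2, 17.5]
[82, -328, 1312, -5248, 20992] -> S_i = 82*-4^i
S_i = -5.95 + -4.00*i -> [-5.95, -9.95, -13.95, -17.95, -21.95]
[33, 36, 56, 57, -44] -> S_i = Random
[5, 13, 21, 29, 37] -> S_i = 5 + 8*i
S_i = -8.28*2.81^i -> [-8.28, -23.27, -65.38, -183.72, -516.24]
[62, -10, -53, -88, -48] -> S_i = Random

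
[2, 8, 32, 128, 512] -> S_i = 2*4^i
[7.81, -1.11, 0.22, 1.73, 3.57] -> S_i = Random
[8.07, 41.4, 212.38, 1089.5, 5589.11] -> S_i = 8.07*5.13^i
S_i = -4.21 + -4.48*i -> [-4.21, -8.69, -13.17, -17.65, -22.13]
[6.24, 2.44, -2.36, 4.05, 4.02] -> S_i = Random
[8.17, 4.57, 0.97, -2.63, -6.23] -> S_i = 8.17 + -3.60*i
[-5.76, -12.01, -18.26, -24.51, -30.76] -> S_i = -5.76 + -6.25*i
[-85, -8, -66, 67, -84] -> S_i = Random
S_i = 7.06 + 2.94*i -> [7.06, 10.0, 12.94, 15.88, 18.82]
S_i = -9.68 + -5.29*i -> [-9.68, -14.97, -20.26, -25.55, -30.84]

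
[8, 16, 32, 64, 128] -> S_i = 8*2^i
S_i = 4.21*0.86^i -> [4.21, 3.62, 3.11, 2.68, 2.3]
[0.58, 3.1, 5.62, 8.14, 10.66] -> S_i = 0.58 + 2.52*i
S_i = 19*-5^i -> [19, -95, 475, -2375, 11875]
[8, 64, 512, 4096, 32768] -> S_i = 8*8^i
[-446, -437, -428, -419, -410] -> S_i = -446 + 9*i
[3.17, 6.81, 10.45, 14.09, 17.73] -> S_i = 3.17 + 3.64*i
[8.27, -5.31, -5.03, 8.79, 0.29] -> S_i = Random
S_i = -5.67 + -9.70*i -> [-5.67, -15.37, -25.07, -34.77, -44.47]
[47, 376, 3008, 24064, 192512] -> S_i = 47*8^i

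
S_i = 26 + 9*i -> [26, 35, 44, 53, 62]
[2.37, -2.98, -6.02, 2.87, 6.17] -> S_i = Random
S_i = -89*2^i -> [-89, -178, -356, -712, -1424]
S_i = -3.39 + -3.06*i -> [-3.39, -6.45, -9.51, -12.57, -15.63]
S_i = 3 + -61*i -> [3, -58, -119, -180, -241]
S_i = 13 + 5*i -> [13, 18, 23, 28, 33]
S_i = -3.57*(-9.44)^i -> [-3.57, 33.7, -318.14, 3003.2, -28350.2]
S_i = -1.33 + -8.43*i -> [-1.33, -9.76, -18.19, -26.62, -35.05]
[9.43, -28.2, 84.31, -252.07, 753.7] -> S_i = 9.43*(-2.99)^i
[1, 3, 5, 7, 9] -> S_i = 1 + 2*i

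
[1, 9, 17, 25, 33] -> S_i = 1 + 8*i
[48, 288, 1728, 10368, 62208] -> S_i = 48*6^i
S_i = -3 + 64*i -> [-3, 61, 125, 189, 253]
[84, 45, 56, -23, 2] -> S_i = Random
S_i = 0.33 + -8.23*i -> [0.33, -7.9, -16.13, -24.36, -32.59]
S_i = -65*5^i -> [-65, -325, -1625, -8125, -40625]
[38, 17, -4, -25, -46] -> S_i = 38 + -21*i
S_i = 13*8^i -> [13, 104, 832, 6656, 53248]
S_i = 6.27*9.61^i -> [6.27, 60.25, 579.05, 5564.65, 53476.27]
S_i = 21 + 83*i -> [21, 104, 187, 270, 353]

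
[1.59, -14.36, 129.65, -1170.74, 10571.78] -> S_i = 1.59*(-9.03)^i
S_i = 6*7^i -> [6, 42, 294, 2058, 14406]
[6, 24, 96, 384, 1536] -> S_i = 6*4^i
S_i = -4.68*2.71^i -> [-4.68, -12.68, -34.37, -93.14, -252.42]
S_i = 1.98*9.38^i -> [1.98, 18.57, 174.21, 1634.08, 15327.68]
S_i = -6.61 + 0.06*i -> [-6.61, -6.55, -6.49, -6.43, -6.37]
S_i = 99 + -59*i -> [99, 40, -19, -78, -137]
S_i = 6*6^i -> [6, 36, 216, 1296, 7776]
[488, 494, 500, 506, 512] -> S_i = 488 + 6*i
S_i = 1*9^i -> [1, 9, 81, 729, 6561]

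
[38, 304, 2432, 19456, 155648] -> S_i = 38*8^i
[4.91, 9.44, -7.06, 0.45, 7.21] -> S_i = Random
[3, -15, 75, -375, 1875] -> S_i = 3*-5^i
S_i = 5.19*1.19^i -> [5.19, 6.18, 7.35, 8.75, 10.41]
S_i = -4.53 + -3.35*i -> [-4.53, -7.88, -11.23, -14.58, -17.93]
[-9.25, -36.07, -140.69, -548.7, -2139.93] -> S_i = -9.25*3.90^i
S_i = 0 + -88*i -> [0, -88, -176, -264, -352]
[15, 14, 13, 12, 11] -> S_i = 15 + -1*i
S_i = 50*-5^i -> [50, -250, 1250, -6250, 31250]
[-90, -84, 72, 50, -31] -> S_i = Random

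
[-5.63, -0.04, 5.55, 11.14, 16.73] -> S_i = -5.63 + 5.59*i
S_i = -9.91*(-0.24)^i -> [-9.91, 2.38, -0.57, 0.14, -0.03]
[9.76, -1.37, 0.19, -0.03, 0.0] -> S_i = 9.76*(-0.14)^i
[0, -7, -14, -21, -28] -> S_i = 0 + -7*i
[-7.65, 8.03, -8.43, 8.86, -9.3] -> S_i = -7.65*(-1.05)^i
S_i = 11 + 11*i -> [11, 22, 33, 44, 55]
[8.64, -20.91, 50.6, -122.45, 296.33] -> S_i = 8.64*(-2.42)^i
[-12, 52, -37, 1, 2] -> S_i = Random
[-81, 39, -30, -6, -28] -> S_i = Random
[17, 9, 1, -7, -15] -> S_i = 17 + -8*i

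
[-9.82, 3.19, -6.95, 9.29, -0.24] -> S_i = Random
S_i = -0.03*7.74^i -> [-0.03, -0.23, -1.8, -13.91, -107.67]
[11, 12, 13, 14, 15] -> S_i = 11 + 1*i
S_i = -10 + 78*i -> [-10, 68, 146, 224, 302]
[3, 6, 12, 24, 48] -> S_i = 3*2^i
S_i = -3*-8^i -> [-3, 24, -192, 1536, -12288]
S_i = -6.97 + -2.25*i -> [-6.97, -9.22, -11.47, -13.72, -15.97]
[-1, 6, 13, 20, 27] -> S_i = -1 + 7*i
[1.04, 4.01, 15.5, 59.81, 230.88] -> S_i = 1.04*3.86^i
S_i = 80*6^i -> [80, 480, 2880, 17280, 103680]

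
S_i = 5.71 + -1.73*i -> [5.71, 3.98, 2.25, 0.52, -1.21]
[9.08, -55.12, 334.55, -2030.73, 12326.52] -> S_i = 9.08*(-6.07)^i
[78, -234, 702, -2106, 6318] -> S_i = 78*-3^i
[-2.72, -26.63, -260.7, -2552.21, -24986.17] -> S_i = -2.72*9.79^i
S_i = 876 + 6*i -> [876, 882, 888, 894, 900]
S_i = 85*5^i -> [85, 425, 2125, 10625, 53125]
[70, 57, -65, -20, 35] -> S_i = Random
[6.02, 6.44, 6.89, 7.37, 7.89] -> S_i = 6.02*1.07^i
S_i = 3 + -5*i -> [3, -2, -7, -12, -17]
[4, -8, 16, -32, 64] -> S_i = 4*-2^i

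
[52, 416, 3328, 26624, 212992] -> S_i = 52*8^i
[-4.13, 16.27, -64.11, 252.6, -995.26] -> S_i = -4.13*(-3.94)^i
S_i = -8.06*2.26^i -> [-8.06, -18.22, -41.17, -93.04, -210.27]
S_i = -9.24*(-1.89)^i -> [-9.24, 17.46, -33.01, 62.38, -117.9]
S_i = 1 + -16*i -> [1, -15, -31, -47, -63]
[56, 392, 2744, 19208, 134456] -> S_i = 56*7^i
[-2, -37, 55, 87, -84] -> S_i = Random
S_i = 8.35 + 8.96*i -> [8.35, 17.31, 26.27, 35.23, 44.19]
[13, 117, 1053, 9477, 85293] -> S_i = 13*9^i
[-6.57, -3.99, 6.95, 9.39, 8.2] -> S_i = Random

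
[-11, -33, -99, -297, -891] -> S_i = -11*3^i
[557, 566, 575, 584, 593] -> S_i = 557 + 9*i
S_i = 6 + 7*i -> [6, 13, 20, 27, 34]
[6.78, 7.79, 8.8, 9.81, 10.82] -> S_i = 6.78 + 1.01*i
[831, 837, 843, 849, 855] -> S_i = 831 + 6*i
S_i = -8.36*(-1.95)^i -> [-8.36, 16.3, -31.79, 61.99, -120.88]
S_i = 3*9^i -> [3, 27, 243, 2187, 19683]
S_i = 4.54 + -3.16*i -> [4.54, 1.38, -1.78, -4.94, -8.1]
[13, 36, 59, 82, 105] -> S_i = 13 + 23*i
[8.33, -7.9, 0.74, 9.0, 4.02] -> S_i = Random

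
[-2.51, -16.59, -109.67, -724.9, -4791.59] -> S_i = -2.51*6.61^i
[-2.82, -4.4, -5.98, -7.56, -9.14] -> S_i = -2.82 + -1.58*i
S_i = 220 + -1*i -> [220, 219, 218, 217, 216]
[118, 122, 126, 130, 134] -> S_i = 118 + 4*i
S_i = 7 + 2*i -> [7, 9, 11, 13, 15]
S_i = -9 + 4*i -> [-9, -5, -1, 3, 7]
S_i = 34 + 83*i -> [34, 117, 200, 283, 366]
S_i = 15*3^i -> [15, 45, 135, 405, 1215]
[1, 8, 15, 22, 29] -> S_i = 1 + 7*i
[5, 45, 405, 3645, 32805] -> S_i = 5*9^i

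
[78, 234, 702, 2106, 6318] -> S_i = 78*3^i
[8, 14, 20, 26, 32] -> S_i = 8 + 6*i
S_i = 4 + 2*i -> [4, 6, 8, 10, 12]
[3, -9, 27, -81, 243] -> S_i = 3*-3^i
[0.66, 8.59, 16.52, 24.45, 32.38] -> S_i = 0.66 + 7.93*i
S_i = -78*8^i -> [-78, -624, -4992, -39936, -319488]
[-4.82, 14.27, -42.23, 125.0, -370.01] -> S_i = -4.82*(-2.96)^i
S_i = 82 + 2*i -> [82, 84, 86, 88, 90]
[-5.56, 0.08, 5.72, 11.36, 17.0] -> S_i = -5.56 + 5.64*i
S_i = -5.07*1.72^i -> [-5.07, -8.72, -15.0, -25.8, -44.37]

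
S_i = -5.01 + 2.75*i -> [-5.01, -2.26, 0.49, 3.24, 5.99]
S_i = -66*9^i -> [-66, -594, -5346, -48114, -433026]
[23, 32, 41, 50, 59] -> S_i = 23 + 9*i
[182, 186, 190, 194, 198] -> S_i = 182 + 4*i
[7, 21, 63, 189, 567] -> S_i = 7*3^i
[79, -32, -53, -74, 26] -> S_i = Random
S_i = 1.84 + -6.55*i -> [1.84, -4.71, -11.26, -17.81, -24.36]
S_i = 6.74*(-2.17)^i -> [6.74, -14.63, 31.74, -68.87, 149.45]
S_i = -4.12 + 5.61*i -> [-4.12, 1.49, 7.1, 12.71, 18.32]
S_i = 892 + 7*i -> [892, 899, 906, 913, 920]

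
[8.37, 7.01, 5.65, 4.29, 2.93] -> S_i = 8.37 + -1.36*i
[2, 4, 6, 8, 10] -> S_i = 2 + 2*i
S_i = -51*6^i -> [-51, -306, -1836, -11016, -66096]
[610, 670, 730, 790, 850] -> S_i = 610 + 60*i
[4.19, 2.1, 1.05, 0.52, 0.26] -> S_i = 4.19*0.50^i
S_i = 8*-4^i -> [8, -32, 128, -512, 2048]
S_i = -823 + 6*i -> [-823, -817, -811, -805, -799]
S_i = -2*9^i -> [-2, -18, -162, -1458, -13122]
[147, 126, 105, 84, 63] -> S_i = 147 + -21*i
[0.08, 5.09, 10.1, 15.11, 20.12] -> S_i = 0.08 + 5.01*i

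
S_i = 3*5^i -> [3, 15, 75, 375, 1875]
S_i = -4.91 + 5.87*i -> [-4.91, 0.96, 6.83, 12.7, 18.57]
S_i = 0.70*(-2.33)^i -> [0.7, -1.63, 3.8, -8.85, 20.63]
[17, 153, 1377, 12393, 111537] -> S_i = 17*9^i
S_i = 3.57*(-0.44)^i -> [3.57, -1.57, 0.69, -0.3, 0.13]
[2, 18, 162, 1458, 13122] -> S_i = 2*9^i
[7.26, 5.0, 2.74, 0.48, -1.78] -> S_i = 7.26 + -2.26*i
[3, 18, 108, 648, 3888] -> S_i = 3*6^i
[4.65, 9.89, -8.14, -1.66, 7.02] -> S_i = Random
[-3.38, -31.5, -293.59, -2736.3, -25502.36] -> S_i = -3.38*9.32^i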